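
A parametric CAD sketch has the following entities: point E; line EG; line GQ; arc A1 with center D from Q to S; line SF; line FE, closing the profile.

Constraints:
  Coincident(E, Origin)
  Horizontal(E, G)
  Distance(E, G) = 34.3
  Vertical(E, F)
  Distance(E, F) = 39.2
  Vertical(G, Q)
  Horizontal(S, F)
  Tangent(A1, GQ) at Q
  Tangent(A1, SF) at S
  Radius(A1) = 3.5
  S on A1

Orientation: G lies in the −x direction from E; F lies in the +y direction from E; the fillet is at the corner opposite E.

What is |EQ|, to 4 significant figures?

49.51

E is at the origin; EG is horizontal with |EG| = 34.3 and G on the −x side, so G = (-34.30, 0.000). EF is vertical with |EF| = 39.2 and F on the +y side, so F = (0.000, 39.20). The virtual corner opposite E is at (-34.30, 39.20). Since A1 is tangent to GQ there, DQ ⟂ GQ and tangency of A1 to SF means the radius DS is perpendicular to SF, with radius 3.5, so the center D sits 3.5 in from both sides at D = (-30.80, 35.70). That places the tangent points at Q = (-34.30, 35.70) on GQ and S = (-30.80, 39.20) on SF. Then |EQ| = |Q − E| = 49.51.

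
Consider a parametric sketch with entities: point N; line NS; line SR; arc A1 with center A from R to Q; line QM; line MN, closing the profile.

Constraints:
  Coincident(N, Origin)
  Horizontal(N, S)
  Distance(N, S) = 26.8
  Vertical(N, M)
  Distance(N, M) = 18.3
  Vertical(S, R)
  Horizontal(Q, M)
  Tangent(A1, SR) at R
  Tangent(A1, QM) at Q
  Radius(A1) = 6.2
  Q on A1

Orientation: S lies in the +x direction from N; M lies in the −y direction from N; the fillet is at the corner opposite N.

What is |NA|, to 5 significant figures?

23.891

N is at the origin; NS is horizontal with |NS| = 26.8 and S on the +x side, so S = (26.800, 0.0000). NM is vertical with |NM| = 18.3 and M on the −y side, so M = (0.0000, -18.300). The virtual corner opposite N is at (26.800, -18.300). Since A1 is tangent to SR there, AR ⟂ SR and since A1 is tangent to QM there, AQ ⟂ QM, with radius 6.2, so the center A sits 6.2 in from both sides at A = (20.600, -12.100). Then |NA| = |A − N| = 23.891.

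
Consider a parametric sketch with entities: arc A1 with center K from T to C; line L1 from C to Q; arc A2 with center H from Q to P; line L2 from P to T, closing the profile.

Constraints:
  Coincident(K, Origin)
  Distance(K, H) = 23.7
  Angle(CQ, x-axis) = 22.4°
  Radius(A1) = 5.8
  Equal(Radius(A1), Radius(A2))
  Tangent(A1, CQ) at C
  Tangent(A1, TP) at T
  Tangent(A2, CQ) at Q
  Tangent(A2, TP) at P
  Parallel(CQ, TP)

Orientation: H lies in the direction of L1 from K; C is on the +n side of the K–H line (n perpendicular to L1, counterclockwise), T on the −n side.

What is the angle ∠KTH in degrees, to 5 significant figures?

76.249°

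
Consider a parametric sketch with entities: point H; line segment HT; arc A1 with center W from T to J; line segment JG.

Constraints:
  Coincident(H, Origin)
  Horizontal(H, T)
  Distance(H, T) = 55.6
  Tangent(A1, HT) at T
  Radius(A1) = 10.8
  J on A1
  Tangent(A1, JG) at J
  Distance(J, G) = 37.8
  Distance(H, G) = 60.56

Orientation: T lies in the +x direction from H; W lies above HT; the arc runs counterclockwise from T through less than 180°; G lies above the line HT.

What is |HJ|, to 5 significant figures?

66.208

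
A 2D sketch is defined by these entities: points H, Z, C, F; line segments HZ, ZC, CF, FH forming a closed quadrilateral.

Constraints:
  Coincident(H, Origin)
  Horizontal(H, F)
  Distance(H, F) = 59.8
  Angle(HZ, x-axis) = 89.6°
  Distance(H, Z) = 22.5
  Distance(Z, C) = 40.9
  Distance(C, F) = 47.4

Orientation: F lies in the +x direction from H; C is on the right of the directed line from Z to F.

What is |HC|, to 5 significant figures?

21.667

H is at the origin; H and F share the same y with |HF| = 59.8 and F in +x, so F = (59.8, 0). HZ runs at 89.6° with |HZ| = 22.5, so Z = (0.15708, 22.499). C is determined by |ZC| = 40.9 and |CF| = 47.4 together: it lies at the intersection of circle(Z, 40.9) and circle(F, 47.4). With |ZF| = 63.746, the foot of the radical line on ZF is 27.371 from Z and the perpendicular offset is √(40.9² − 27.371²) = 30.391. Taking the right-of-ZF solution: C = (15.040, -15.597).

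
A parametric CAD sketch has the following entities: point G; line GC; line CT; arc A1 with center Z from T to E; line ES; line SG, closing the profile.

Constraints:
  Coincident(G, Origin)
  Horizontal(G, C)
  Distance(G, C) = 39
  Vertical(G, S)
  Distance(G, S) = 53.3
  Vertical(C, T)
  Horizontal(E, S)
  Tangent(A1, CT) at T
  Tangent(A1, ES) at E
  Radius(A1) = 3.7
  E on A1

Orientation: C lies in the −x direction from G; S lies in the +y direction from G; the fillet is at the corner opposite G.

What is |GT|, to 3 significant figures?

63.1

G is at the origin; G and C share the same y with |GC| = 39.0 and C on the −x side, so C = (-39.0, 0.00). GS is vertical with |GS| = 53.3 and S on the +y side, so S = (0.00, 53.3). The virtual corner opposite G is at (-39.0, 53.3). Tangency of A1 to CT means the radius ZT is perpendicular to CT and tangency of A1 to ES means the radius ZE is perpendicular to ES, with radius 3.7, so the center Z sits 3.7 in from both sides at Z = (-35.3, 49.6). That places the tangent points at T = (-39.0, 49.6) on CT and E = (-35.3, 53.3) on ES. Then |GT| = |T − G| = 63.1.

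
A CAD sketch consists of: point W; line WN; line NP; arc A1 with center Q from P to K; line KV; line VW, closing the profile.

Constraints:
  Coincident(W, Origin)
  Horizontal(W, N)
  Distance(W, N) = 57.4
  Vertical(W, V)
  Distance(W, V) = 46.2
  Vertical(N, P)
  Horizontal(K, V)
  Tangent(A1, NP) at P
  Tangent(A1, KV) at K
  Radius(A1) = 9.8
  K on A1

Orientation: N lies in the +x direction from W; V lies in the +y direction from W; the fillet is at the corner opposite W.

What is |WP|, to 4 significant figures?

67.97

W is at the origin; W and N share the same y with |WN| = 57.4 and N on the +x side, so N = (57.40, 0.000). W and V share the same x with |WV| = 46.2 and V on the +y side, so V = (0.000, 46.20). The virtual corner opposite W is at (57.40, 46.20). A1 meets NP tangentially, so QP is at right angles to NP and tangency of A1 to KV means the radius QK is perpendicular to KV, with radius 9.8, so the center Q sits 9.8 in from both sides at Q = (47.60, 36.40). That places the tangent points at P = (57.40, 36.40) on NP and K = (47.60, 46.20) on KV. Then |WP| = |P − W| = 67.97.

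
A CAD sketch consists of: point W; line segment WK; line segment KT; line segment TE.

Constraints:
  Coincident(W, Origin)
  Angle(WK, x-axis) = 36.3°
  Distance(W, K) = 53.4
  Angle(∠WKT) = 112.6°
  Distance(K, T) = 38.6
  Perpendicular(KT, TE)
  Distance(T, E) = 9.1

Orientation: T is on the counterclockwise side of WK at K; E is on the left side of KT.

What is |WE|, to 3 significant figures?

71.5

W is at the origin; WK runs at 36.3° with length 53.4, so K = 53.4·(cos 36.3°, sin 36.3°) = (43.0, 31.6). ∠WKT = 112.6°, so KT runs at 36.3° + (180° − 112.6°) = 104° from the x-axis; with |KT| = 38.6, T = K + 38.6·(cos 104°, sin 104°) = (33.9, 69.1). KT is perpendicular to TE; with |TE| = 9.1 on the left of KT, E = T + 9.1·(-0.972, -0.237) = (25.1, 67.0). Then |WE| = |E − W| = 71.5.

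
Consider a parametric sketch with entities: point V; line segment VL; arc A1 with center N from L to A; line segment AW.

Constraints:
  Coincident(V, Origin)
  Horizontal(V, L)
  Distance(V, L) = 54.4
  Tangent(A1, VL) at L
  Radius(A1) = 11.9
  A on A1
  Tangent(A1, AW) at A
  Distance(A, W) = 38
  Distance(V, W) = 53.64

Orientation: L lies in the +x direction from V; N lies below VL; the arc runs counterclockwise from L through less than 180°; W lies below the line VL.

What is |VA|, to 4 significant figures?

43.89

Checks: ∠(NL, LV) = 90.00° ✓; |NL| = 11.90 ✓; |NA| = 11.90 ✓; ∠(NA, AW) = 90.00° ✓; |AW| = 38.00 ✓; |VW| = 53.64 ✓.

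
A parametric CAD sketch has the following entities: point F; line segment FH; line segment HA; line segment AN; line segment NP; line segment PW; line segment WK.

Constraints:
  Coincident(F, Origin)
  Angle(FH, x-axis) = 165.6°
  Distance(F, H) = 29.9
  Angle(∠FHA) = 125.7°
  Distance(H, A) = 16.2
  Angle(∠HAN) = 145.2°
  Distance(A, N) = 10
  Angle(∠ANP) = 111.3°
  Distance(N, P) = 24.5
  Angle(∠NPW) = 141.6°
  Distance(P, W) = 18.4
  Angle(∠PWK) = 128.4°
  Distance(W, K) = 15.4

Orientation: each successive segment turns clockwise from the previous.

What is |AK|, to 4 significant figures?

46.02

∠NPW = 141.6° gives PW at -30.60° from the x-axis; with |PW| = 18.4, W = (7.600, 26.21). ∠PWK = 128.4° gives WK at -82.20° from the x-axis; with |WK| = 15.4, K = (9.690, 10.95). Then |AK| = |K − A| = 46.02.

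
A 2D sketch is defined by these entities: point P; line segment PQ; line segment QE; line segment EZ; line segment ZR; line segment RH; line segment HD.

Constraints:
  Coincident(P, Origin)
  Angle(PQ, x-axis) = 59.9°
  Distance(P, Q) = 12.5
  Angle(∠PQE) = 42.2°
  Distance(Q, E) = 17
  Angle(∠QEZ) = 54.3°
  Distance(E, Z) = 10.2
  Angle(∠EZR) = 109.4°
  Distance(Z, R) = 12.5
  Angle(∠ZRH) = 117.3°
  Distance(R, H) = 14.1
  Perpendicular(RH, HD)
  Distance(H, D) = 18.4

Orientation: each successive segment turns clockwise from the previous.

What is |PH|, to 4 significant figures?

21.71

P is at the origin; PQ runs at 59.9° with length 12.5, so Q = (6.269, 10.81). ∠PQE = 42.2° gives QE at -77.90° from the x-axis; with |QE| = 17.0, E = (9.832, -5.808). ∠QEZ = 54.3° gives EZ at 156.4° from the x-axis; with |EZ| = 10.2, Z = (0.4855, -1.724). ∠EZR = 109.4° gives ZR at 85.80° from the x-axis; with |ZR| = 12.5, R = (1.401, 10.74). ∠ZRH = 117.3° gives RH at 23.10° from the x-axis; with |RH| = 14.1, H = (14.37, 16.27). Then |PH| = |H − P| = 21.71.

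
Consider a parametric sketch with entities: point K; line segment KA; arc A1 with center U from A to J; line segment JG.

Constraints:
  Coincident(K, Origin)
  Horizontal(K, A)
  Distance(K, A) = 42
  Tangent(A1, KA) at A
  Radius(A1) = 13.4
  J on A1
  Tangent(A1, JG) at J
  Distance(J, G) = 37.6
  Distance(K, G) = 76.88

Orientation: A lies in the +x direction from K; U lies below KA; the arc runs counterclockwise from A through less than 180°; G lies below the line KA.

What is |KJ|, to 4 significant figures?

39.61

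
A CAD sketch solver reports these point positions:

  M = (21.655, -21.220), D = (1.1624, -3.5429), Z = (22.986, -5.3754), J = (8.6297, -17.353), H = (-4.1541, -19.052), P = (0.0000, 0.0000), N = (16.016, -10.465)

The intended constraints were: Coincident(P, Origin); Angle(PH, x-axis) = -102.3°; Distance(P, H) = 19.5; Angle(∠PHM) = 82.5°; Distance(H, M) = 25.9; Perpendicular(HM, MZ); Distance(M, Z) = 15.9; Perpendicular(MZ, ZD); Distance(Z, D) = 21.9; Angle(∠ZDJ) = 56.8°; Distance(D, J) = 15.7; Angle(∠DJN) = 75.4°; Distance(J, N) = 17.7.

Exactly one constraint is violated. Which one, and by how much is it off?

Distance(J, N) = 17.7 — off by 7.60.

P = (0.00, 0.00) ✓; PH at -102.3° ✓; |PH| = 19.50 ✓; ∠PHM = 82.50° ✓; |HM| = 25.90 ✓; ∠(HM, MZ) = 90.00° ✓; |MZ| = 15.90 ✓; ∠(MZ, ZD) = 90.00° ✓; |ZD| = 21.90 ✓; ∠ZDJ = 56.80° ✓; |DJ| = 15.70 ✓; ∠DJN = 75.40° ✓; |JN| = 10.10 ✗.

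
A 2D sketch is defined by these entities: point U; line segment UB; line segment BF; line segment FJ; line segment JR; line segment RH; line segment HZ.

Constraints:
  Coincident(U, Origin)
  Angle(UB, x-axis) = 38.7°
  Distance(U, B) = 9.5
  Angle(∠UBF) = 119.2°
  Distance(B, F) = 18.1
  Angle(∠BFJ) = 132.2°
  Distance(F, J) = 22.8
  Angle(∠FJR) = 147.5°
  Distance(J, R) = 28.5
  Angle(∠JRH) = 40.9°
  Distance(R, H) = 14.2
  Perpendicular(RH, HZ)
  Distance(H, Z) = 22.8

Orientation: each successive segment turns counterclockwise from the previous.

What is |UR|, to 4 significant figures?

56.41

∠BFJ = 132.2° gives FJ at 147.3° from the x-axis; with |FJ| = 22.8, J = (-14.76, 36.11). ∠FJR = 147.5° gives JR at 179.8° from the x-axis; with |JR| = 28.5, R = (-43.26, 36.21). Then |UR| = |R − U| = 56.41.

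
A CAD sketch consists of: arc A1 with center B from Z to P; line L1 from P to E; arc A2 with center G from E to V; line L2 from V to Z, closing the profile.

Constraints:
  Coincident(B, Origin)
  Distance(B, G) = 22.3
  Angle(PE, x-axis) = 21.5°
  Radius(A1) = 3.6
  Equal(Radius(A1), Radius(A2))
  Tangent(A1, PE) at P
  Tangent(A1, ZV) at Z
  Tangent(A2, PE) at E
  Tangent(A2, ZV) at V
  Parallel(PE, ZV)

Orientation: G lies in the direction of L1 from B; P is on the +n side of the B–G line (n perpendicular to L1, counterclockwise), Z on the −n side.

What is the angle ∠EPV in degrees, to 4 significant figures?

17.89°

The slot axis is L1's direction at 21.5°, so u = (cos 21.5°, sin 21.5°) = (0.9304, 0.3665) and n = (−sin 21.5°, cos 21.5°) = (-0.3665, 0.9304). B is at the origin and G lies 22.3 along u from B, so G = 22.3·u = (20.75, 8.173). Tangency of A1 to both parallel lines with radius 3.6 puts P and Z at B ± 3.6·n: P = (-1.319, 3.350), Z = (1.319, -3.350). Equal radii place E and V the same way about G: E = G + 3.6·n = (19.43, 11.52), V = G − 3.6·n = (22.07, 4.823). Then cos ∠EPV = PE·PV / (|PE||PV|), giving 17.89°.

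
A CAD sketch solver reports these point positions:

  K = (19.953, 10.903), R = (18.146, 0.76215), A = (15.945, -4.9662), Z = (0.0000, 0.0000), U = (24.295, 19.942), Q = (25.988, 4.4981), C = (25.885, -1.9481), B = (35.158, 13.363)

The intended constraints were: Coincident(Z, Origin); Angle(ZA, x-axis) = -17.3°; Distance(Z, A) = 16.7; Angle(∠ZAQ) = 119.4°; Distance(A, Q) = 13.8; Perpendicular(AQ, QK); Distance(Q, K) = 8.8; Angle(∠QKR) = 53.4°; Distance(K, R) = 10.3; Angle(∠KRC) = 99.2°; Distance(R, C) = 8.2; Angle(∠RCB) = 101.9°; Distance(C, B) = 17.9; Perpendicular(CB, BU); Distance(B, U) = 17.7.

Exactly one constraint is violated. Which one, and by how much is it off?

Distance(B, U) = 17.7 — off by 5.00.

Z = (0.00, 0.00) ✓; ZA at -17.30° ✓; |ZA| = 16.70 ✓; ∠ZAQ = 119.4° ✓; |AQ| = 13.80 ✓; ∠(AQ, QK) = 90.00° ✓; |QK| = 8.800 ✓; ∠QKR = 53.40° ✓; |KR| = 10.30 ✓; ∠KRC = 99.20° ✓; |RC| = 8.200 ✓; ∠RCB = 101.9° ✓; |CB| = 17.90 ✓; ∠(CB, BU) = 90.00° ✓; |BU| = 12.70 ✗.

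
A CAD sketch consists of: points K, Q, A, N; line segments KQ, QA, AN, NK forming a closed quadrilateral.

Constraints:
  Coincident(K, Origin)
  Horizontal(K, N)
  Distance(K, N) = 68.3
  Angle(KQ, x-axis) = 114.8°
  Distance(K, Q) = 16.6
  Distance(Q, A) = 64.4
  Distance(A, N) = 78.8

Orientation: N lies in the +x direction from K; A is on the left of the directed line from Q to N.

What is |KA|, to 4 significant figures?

74.34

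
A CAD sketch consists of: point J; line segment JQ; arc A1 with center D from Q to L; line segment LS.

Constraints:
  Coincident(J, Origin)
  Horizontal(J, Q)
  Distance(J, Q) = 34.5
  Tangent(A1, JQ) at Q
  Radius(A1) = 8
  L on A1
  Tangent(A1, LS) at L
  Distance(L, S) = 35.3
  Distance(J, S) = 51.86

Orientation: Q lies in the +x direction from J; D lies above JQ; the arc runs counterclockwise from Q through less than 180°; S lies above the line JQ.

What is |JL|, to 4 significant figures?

43.32

J is at the origin; J and Q share the same y with |JQ| = 34.5 and Q on the +x side, so Q = (34.50, 0.000). The tangent condition forces DQ to be normal to JQ, so D = Q + (0, 8) = (34.50, 8.000). Since DL ⟂ LS (tangency), |DS| = √(8.0² + 35.3²) = 36.20 regardless of where L sits on A1. So S lies on both circle(J, 51.86) and circle(D, 36.20); the above-JQ intersection is S = (28.05, 43.62). L is the foot of the tangent from S: L = (41.86, 11.13).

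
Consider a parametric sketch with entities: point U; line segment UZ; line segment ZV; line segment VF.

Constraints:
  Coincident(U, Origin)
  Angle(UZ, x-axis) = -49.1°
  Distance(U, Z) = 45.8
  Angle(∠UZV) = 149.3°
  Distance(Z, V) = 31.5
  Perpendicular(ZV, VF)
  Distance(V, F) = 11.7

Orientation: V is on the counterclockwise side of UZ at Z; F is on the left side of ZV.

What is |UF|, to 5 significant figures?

71.838

∠UZV = 149.3°, so ZV runs at -49.1° + (180° − 149.3°) = -18.400° from the x-axis; with |ZV| = 31.5, V = Z + 31.5·(cos -18.400°, sin -18.400°) = (59.877, -44.561). ZV ⟂ VF; with |VF| = 11.7 on the left of ZV, F = V + 11.7·(0.31565, 0.94888) = (63.570, -33.459). Then |UF| = |F − U| = 71.838.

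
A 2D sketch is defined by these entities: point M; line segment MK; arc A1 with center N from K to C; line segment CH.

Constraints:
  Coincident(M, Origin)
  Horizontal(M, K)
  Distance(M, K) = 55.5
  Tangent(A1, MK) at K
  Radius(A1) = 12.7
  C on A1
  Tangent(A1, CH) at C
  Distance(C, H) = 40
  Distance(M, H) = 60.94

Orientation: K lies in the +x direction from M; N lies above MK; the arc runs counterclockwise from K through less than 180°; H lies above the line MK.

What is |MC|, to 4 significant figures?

67.91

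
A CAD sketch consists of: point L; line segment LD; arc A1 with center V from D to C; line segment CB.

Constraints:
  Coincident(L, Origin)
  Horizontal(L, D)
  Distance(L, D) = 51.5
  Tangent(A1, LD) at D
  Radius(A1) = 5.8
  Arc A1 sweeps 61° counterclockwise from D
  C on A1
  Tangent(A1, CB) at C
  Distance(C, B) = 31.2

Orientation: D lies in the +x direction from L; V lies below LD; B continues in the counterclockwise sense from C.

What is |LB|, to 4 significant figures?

43.55

On A1, D sits at bearing 90° from V; a 61° counterclockwise sweep puts C at bearing 151°, so C = V + 5.8·(cos 151°, sin 151°) = (46.43, -2.988). Tangency of A1 to CB means the radius VC is perpendicular to CB, so CB runs along (−sin 151°, cos 151°); with |CB| = 31.2, B = (31.30, -30.28). Then |LB| = |B − L| = 43.55.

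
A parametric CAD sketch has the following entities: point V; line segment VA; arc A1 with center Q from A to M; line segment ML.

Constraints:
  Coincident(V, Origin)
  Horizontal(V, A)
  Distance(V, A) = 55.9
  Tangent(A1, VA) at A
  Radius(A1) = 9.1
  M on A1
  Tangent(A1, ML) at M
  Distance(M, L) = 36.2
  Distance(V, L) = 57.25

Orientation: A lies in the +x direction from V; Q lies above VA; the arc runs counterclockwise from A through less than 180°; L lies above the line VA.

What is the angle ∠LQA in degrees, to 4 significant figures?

152.5°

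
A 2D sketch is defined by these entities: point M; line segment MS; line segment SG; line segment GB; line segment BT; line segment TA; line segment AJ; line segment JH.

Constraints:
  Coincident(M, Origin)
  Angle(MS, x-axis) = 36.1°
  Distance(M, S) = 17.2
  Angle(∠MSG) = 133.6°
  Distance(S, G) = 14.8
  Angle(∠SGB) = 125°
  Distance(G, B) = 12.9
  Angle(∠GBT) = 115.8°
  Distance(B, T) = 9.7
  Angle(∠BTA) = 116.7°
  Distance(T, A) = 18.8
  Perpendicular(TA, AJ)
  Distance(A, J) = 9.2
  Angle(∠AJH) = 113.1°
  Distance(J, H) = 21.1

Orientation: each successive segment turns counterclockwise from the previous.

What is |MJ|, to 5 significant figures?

11.473

M is at the origin; MS runs at 36.1° with length 17.2, so S = (13.897, 10.134). ∠MSG = 133.6° gives SG at 82.500° from the x-axis; with |SG| = 14.8, G = (15.829, 24.808). ∠SGB = 125.0° gives GB at 137.50° from the x-axis; with |GB| = 12.9, B = (6.3183, 33.523). ∠GBT = 115.8° gives BT at -158.30° from the x-axis; with |BT| = 9.7, T = (-2.6942, 29.936). ∠BTA = 116.7° gives TA at -95.000° from the x-axis; with |TA| = 18.8, A = (-4.3328, 11.208). TA is perpendicular to AJ, so AJ runs at -5.0000°; with |AJ| = 9.2, J = (4.8322, 10.406). Then |MJ| = |J − M| = 11.473.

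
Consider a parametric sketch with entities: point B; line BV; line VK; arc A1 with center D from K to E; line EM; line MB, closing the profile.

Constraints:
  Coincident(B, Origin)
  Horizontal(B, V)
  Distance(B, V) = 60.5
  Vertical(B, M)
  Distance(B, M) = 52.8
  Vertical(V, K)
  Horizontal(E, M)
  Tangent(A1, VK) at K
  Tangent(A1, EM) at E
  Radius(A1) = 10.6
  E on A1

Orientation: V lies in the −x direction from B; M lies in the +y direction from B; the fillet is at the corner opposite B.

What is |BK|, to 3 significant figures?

73.8

The virtual corner opposite B is at (-60.5, 52.8). Since A1 is tangent to VK there, DK ⟂ VK and tangency of A1 to EM means the radius DE is perpendicular to EM, with radius 10.6, so the center D sits 10.6 in from both sides at D = (-49.9, 42.2). That places the tangent points at K = (-60.5, 42.2) on VK and E = (-49.9, 52.8) on EM. Then |BK| = |K − B| = 73.8.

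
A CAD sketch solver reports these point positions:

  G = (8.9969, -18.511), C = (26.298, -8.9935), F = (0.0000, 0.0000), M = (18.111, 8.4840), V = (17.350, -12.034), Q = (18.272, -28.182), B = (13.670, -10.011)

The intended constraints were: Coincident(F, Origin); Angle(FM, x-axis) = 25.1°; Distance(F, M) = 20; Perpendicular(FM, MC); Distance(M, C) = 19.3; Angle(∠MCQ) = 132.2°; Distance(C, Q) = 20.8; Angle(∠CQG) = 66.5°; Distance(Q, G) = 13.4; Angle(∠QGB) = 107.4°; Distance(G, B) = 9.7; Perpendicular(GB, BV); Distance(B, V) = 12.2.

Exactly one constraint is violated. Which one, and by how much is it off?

Distance(B, V) = 12.2 — off by 8.00.

F = (0.00, 0.00) ✓; FM at 25.10° ✓; |FM| = 20.00 ✓; ∠(FM, MC) = 90.00° ✓; |MC| = 19.30 ✓; ∠MCQ = 132.2° ✓; |CQ| = 20.80 ✓; ∠CQG = 66.50° ✓; |QG| = 13.40 ✓; ∠QGB = 107.4° ✓; |GB| = 9.700 ✓; ∠(GB, BV) = 90.00° ✓; |BV| = 4.199 ✗.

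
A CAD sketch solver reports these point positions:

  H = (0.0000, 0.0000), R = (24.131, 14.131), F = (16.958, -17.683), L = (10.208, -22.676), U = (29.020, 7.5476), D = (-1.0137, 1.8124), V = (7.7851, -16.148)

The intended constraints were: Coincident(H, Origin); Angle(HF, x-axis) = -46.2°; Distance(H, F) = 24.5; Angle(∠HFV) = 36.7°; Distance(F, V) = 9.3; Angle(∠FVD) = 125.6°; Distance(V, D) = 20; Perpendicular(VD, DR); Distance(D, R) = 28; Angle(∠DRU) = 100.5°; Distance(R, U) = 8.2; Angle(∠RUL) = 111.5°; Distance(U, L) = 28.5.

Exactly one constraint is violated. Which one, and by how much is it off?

Distance(U, L) = 28.5 — off by 7.10.

H = (0.00, 0.00) ✓; HF at -46.20° ✓; |HF| = 24.50 ✓; ∠HFV = 36.70° ✓; |FV| = 9.300 ✓; ∠FVD = 125.6° ✓; |VD| = 20.00 ✓; ∠(VD, DR) = 90.00° ✓; |DR| = 28.00 ✓; ∠DRU = 100.5° ✓; |RU| = 8.200 ✓; ∠RUL = 111.5° ✓; |UL| = 35.60 ✗.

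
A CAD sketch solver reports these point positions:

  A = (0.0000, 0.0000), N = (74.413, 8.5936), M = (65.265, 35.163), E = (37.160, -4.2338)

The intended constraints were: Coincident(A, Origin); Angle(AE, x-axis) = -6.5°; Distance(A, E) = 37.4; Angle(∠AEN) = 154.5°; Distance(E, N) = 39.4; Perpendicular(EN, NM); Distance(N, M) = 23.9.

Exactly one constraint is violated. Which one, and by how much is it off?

Distance(N, M) = 23.9 — off by 4.20.

A = (0.00, 0.00) ✓; AE at -6.500° ✓; |AE| = 37.40 ✓; ∠AEN = 154.5° ✓; |EN| = 39.40 ✓; ∠(EN, NM) = 90.00° ✓; |NM| = 28.10 ✗.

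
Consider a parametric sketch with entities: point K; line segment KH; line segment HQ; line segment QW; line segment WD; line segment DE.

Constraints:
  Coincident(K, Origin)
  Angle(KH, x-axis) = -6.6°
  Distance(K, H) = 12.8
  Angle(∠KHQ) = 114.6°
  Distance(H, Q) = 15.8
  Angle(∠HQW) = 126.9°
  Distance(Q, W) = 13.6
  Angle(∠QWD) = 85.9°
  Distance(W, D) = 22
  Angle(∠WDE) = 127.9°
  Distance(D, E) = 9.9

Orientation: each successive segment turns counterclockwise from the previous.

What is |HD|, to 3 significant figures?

23.4

K is at the origin; KH runs at -6.6° with length 12.8, so H = (12.7, -1.47). ∠KHQ = 114.6° gives HQ at 58.8° from the x-axis; with |HQ| = 15.8, Q = (20.9, 12.0). ∠HQW = 126.9° gives QW at 112° from the x-axis; with |QW| = 13.6, W = (15.8, 24.7). ∠QWD = 85.9° gives WD at -154° from the x-axis; with |WD| = 22.0, D = (-3.95, 15.0). Then |HD| = |D − H| = 23.4.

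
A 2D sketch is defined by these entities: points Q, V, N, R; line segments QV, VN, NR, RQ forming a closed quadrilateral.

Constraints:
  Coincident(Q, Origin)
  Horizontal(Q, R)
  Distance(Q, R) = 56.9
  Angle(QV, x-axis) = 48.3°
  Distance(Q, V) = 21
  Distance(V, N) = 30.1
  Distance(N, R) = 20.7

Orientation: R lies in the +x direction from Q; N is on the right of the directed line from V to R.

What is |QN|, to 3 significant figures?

36.9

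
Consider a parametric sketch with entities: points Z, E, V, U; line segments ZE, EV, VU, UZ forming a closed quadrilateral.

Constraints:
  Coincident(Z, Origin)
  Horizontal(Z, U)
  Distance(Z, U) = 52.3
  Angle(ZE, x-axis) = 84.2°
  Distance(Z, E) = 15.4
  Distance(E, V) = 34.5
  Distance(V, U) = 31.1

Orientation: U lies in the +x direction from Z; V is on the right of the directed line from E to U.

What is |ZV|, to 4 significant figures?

26.00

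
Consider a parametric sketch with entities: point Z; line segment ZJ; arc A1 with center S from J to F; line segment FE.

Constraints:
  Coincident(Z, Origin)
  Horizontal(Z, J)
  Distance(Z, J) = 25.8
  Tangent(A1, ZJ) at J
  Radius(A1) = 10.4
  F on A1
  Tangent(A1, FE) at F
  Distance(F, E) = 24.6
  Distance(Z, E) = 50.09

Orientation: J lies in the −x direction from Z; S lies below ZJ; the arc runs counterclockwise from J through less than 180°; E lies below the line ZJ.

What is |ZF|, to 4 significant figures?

37.73

Checks: |SF| = 10.40 ✓; ∠(SF, FE) = 90.00° ✓; |FE| = 24.60 ✓; |ZE| = 50.09 ✓.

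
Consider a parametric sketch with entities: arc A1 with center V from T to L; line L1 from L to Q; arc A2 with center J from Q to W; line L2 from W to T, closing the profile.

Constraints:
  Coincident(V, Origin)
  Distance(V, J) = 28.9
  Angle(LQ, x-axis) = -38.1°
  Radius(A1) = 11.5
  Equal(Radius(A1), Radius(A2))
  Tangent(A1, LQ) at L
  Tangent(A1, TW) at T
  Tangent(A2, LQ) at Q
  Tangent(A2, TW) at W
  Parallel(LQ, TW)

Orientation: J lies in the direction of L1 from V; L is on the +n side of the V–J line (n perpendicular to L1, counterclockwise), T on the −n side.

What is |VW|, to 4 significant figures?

31.10

The slot axis is L1's direction at -38.1°, so u = (cos -38.1°, sin -38.1°) = (0.7869, -0.6170) and n = (−sin -38.1°, cos -38.1°) = (0.6170, 0.7869). V is at the origin and J lies 28.9 along u from V, so J = 28.9·u = (22.74, -17.83). Tangency of A1 to both parallel lines with radius 11.5 puts L and T at V ± 11.5·n: L = (7.096, 9.050), T = (-7.096, -9.050). Equal radii place Q and W the same way about J: Q = J + 11.5·n = (29.84, -8.783), W = J − 11.5·n = (15.65, -26.88). Then |VW| = |W − V| = 31.10.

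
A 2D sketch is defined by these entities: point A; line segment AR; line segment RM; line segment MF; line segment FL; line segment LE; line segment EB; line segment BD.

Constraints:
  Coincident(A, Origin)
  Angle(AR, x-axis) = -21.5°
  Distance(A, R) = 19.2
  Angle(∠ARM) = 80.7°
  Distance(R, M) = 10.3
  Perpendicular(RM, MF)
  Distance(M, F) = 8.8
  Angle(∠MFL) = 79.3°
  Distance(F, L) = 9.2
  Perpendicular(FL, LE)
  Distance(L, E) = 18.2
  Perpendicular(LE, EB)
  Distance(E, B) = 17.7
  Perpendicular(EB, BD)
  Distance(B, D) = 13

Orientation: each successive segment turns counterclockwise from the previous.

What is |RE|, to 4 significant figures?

11.75

∠MFL = 79.3° gives FL at -91.50° from the x-axis; with |FL| = 9.2, L = (11.20, -4.307). FL ⟂ LE, so LE runs at -1.500°; with |LE| = 18.2, E = (29.39, -4.783). Then |RE| = |E − R| = 11.75.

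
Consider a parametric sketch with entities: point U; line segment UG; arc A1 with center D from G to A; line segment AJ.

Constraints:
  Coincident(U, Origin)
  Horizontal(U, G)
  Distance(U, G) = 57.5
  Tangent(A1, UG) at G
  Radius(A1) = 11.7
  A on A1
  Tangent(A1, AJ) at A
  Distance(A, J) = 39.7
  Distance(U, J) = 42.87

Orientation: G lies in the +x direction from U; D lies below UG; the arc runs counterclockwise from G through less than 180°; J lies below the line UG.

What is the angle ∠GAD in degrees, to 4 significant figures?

64.09°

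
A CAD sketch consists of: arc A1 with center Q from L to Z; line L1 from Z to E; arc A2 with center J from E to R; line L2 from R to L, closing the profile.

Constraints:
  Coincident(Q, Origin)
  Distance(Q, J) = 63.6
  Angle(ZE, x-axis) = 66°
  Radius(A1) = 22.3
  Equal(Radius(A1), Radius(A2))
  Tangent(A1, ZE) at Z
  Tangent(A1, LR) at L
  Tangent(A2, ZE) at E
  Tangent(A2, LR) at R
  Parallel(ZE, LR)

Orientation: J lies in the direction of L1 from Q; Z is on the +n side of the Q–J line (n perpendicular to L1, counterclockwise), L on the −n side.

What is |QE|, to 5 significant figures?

67.396

Tangency of A1 to both parallel lines with radius 22.3 puts Z and L at Q ± 22.3·n: Z = (-20.372, 9.0702), L = (20.372, -9.0702). Equal radii place E and R the same way about J: E = J + 22.3·n = (5.4964, 67.172), R = J − 22.3·n = (46.241, 49.031). Then |QE| = |E − Q| = 67.396.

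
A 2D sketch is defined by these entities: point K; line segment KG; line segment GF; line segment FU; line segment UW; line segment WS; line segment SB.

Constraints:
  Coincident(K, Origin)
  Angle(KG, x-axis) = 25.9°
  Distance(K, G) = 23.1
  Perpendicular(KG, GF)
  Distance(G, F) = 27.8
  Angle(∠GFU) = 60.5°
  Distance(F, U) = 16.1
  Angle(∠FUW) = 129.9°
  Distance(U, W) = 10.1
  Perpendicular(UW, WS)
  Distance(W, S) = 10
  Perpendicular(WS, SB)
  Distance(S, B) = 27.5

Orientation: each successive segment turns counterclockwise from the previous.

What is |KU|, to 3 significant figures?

21.9

K is at the origin; KG runs at 25.9° with length 23.1, so G = (20.8, 10.1). KG is perpendicular to GF, so GF runs at 116°; with |GF| = 27.8, F = (8.64, 35.1). ∠GFU = 60.5° gives FU at -125° from the x-axis; with |FU| = 16.1, U = (-0.506, 21.8). Then |KU| = |U − K| = 21.9.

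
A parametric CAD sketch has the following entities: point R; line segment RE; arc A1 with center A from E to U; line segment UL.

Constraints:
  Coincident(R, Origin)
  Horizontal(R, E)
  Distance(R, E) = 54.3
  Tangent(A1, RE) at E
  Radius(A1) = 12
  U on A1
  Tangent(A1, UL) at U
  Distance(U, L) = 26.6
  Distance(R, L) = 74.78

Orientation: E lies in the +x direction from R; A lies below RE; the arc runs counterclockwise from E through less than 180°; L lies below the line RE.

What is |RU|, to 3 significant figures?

49.7

Checks: |AU| = 12.00 ✓; ∠(AU, UL) = 90.00° ✓; |UL| = 26.60 ✓; |RL| = 74.78 ✓.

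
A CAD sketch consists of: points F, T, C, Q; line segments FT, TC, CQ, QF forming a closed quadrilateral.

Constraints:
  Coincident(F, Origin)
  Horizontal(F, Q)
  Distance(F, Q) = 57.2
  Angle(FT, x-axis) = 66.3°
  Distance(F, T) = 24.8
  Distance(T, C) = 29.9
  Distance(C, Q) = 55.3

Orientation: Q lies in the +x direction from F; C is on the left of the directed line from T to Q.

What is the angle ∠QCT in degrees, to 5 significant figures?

68.619°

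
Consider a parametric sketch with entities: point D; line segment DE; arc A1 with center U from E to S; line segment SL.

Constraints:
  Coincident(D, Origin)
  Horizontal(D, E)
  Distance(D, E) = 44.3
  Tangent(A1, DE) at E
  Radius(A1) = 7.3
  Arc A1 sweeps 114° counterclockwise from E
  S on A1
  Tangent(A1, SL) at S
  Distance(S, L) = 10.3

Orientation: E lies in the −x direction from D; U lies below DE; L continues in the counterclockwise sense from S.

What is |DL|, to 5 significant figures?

50.750

D is at the origin; DE is horizontal with |DE| = 44.3 and E on the −x side, so E = (-44.300, 0.0000). A1 meets DE tangentially, so UE is at right angles to DE, so U = E + (0, -7.3) = (-44.300, -7.3000). On A1, E sits at bearing 90° from U; a 114° counterclockwise sweep puts S at bearing 204°, so S = U + 7.3·(cos 204°, sin 204°) = (-50.969, -10.269). The tangent condition forces US to be normal to SL, so SL runs along (−sin 204°, cos 204°); with |SL| = 10.3, L = (-46.779, -19.679). Then |DL| = |L − D| = 50.750.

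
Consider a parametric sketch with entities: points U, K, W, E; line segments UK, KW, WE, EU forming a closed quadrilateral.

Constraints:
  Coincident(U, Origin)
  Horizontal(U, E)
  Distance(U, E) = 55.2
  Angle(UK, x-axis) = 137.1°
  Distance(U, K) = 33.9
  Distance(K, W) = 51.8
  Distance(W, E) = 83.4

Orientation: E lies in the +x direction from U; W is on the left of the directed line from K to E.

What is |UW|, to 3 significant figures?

66.1

U is at the origin; UE is horizontal with |UE| = 55.2 and E in +x, so E = (55.2, 0). UK runs at 137.1° with |UK| = 33.9, so K = (-24.8, 23.1). W is determined by |KW| = 51.8 and |WE| = 83.4 together: it lies at the intersection of circle(K, 51.8) and circle(E, 83.4). With |KE| = 83.3, the foot of the radical line on KE is 16.0 from K and the perpendicular offset is √(51.8² − 16.0²) = 49.3. Taking the left-of-KE solution: W = (4.19, 66.0).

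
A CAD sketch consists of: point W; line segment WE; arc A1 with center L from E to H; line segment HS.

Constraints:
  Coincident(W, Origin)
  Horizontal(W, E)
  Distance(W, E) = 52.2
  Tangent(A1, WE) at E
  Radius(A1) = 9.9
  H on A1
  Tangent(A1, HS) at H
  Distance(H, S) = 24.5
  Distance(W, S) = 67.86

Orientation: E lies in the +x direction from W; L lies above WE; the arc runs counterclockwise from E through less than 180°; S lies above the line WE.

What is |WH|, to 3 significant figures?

63.0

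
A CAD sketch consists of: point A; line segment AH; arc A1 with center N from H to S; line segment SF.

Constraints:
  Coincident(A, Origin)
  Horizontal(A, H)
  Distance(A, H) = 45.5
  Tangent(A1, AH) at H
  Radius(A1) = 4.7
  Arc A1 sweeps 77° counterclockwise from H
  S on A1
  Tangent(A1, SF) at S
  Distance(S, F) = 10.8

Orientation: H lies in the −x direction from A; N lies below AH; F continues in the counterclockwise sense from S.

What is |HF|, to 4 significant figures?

15.81

A is at the origin; AH is horizontal with |AH| = 45.5 and H on the −x side, so H = (-45.50, 0.000). Since A1 is tangent to AH there, NH ⟂ AH, so N = H + (0, -4.7) = (-45.50, -4.700). On A1, H sits at bearing 90° from N; a 77° counterclockwise sweep puts S at bearing 167°, so S = N + 4.7·(cos 167°, sin 167°) = (-50.08, -3.643). The tangent condition forces NS to be normal to SF, so SF runs along (−sin 167°, cos 167°); with |SF| = 10.8, F = (-52.51, -14.17). Then |HF| = |F − H| = 15.81.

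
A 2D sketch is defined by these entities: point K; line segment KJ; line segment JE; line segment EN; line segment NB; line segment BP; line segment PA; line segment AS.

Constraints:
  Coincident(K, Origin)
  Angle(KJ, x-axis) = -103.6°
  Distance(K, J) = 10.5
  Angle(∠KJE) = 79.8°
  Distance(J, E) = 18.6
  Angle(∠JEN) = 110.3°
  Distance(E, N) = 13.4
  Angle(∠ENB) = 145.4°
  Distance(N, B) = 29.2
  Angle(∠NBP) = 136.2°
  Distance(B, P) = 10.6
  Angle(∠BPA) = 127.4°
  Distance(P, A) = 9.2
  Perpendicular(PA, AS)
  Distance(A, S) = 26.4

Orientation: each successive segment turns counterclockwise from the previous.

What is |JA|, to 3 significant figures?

43.2

K is at the origin; KJ runs at -103.6° with length 10.5, so J = (-2.47, -10.2). ∠KJE = 79.8° gives JE at -3.40° from the x-axis; with |JE| = 18.6, E = (16.1, -11.3). ∠JEN = 110.3° gives EN at 66.3° from the x-axis; with |EN| = 13.4, N = (21.5, 0.961). ∠ENB = 145.4° gives NB at 101° from the x-axis; with |NB| = 29.2, B = (16.0, 29.6). ∠NBP = 136.2° gives BP at 145° from the x-axis; with |BP| = 10.6, P = (7.31, 35.8). ∠BPA = 127.4° gives PA at -163° from the x-axis; with |PA| = 9.2, A = (-1.47, 33.0). Then |JA| = |A − J| = 43.2.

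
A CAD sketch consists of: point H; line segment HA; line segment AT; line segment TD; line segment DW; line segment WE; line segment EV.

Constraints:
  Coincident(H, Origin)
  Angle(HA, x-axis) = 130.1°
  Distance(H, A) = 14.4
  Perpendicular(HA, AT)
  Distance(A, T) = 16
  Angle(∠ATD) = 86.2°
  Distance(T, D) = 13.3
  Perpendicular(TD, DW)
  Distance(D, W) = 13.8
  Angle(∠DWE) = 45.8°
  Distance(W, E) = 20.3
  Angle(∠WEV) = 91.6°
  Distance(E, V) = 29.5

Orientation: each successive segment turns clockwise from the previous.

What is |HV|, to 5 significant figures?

37.223

∠DWE = 45.8° gives WE at 82.100° from the x-axis; with |WE| = 20.3, E = (2.5055, 22.540). ∠WEV = 91.6° gives EV at -6.3000° from the x-axis; with |EV| = 29.5, V = (31.827, 19.302). Then |HV| = |V − H| = 37.223.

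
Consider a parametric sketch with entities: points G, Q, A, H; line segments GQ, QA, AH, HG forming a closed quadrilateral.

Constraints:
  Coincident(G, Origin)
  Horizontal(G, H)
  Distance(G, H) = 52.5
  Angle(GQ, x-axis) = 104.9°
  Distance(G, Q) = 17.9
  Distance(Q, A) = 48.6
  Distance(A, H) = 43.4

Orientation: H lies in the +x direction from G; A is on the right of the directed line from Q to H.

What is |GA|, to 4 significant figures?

31.35

Checks: GQ at 104.9° ✓; |QA| = 48.60 ✓; |AH| = 43.40 ✓.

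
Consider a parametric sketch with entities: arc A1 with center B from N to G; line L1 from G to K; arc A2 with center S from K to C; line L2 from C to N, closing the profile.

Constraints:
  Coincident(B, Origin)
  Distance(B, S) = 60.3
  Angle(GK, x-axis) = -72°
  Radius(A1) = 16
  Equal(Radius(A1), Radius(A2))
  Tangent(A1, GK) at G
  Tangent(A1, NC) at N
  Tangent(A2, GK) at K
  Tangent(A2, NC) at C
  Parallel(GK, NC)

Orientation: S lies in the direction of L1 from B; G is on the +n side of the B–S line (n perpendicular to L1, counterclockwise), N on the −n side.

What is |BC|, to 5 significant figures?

62.387

Tangency of A1 to both parallel lines with radius 16.0 puts G and N at B ± 16.0·n: G = (15.217, 4.9443), N = (-15.217, -4.9443). Equal radii place K and C the same way about S: K = S + 16.0·n = (33.851, -52.404), C = S − 16.0·n = (3.4168, -62.293). Then |BC| = |C − B| = 62.387.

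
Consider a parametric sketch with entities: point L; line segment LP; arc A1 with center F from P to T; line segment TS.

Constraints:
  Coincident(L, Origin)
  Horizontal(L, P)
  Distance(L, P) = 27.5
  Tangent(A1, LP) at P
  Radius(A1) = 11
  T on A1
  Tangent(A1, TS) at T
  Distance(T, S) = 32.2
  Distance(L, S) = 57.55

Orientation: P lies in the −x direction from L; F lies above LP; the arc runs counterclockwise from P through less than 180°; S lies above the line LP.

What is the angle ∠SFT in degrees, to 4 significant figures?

71.14°

Checks: ∠(FP, PL) = 90.00° ✓; |FT| = 11.00 ✓; ∠(FT, TS) = 90.00° ✓; |TS| = 32.20 ✓; |LS| = 57.55 ✓.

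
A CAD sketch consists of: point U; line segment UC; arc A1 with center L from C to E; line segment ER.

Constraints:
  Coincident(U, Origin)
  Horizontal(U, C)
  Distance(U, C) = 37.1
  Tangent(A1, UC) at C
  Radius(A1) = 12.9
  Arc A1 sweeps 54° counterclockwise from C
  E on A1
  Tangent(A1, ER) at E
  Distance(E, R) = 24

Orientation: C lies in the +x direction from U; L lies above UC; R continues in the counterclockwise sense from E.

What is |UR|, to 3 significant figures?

66.4

U is at the origin; UC is horizontal with |UC| = 37.1 and C on the +x side, so C = (37.1, 0.00). Tangency of A1 to UC means the radius LC is perpendicular to UC, so L = C + (0, 12.9) = (37.1, 12.9). On A1, C sits at bearing -90° from L; a 54° counterclockwise sweep puts E at bearing -36°, so E = L + 12.9·(cos -36°, sin -36°) = (47.5, 5.32). A1 meets ER tangentially, so LE is at right angles to ER, so ER runs along (−sin -36°, cos -36°); with |ER| = 24.0, R = (61.6, 24.7). Then |UR| = |R − U| = 66.4.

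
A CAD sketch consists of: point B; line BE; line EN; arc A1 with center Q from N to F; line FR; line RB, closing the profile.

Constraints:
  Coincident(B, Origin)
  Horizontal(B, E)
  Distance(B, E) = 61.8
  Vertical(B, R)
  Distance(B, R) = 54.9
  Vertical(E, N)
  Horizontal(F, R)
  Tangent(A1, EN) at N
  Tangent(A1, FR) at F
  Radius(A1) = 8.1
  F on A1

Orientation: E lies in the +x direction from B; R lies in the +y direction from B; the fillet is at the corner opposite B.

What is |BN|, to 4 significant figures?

77.52

The virtual corner opposite B is at (61.80, 54.90). A1 meets EN tangentially, so QN is at right angles to EN and tangency of A1 to FR means the radius QF is perpendicular to FR, with radius 8.1, so the center Q sits 8.1 in from both sides at Q = (53.70, 46.80). That places the tangent points at N = (61.80, 46.80) on EN and F = (53.70, 54.90) on FR. Then |BN| = |N − B| = 77.52.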